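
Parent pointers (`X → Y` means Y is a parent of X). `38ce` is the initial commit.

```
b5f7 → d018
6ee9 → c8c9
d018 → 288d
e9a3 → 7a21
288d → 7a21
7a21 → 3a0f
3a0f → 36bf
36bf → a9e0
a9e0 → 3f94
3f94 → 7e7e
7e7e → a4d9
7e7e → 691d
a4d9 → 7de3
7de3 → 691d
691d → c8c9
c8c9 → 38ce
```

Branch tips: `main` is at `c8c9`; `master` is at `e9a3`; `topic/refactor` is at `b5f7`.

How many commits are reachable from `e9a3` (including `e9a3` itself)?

Walking parent pointers from e9a3: reachable set = {36bf, 38ce, 3a0f, 3f94, 691d, 7a21, 7de3, 7e7e, a4d9, a9e0, c8c9, e9a3}.
That is 12 commits.

12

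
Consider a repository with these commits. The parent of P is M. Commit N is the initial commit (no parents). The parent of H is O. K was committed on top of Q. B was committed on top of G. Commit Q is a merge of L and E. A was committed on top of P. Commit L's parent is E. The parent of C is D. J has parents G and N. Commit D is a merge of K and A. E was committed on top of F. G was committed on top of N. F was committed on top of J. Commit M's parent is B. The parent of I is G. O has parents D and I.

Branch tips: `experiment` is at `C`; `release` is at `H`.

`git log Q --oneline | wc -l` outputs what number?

7

Walking parent pointers from Q: reachable set = {E, F, G, J, L, N, Q}.
That is 7 commits.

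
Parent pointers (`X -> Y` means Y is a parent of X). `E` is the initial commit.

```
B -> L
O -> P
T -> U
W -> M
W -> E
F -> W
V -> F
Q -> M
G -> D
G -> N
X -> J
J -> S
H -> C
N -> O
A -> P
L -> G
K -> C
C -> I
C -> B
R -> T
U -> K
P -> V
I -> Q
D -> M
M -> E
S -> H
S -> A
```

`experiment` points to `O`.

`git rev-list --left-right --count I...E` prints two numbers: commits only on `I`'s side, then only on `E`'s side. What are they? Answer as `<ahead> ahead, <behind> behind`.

Reachable from I: {E, I, M, Q}.
Reachable from E: {E}.
Only in I's history (ahead): {I, M, Q} — 3.
Only in E's history (behind): {} — 0.

3 ahead, 0 behind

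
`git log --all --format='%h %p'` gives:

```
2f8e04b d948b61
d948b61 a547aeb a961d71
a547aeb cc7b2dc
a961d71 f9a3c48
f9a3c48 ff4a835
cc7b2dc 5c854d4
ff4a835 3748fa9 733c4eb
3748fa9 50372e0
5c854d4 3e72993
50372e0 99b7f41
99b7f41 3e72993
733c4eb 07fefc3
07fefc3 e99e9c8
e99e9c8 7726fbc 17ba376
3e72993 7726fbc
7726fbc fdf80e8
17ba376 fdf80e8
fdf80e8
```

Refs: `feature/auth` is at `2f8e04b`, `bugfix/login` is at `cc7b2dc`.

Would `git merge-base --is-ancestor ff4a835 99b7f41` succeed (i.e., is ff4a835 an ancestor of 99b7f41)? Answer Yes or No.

Ancestors of 99b7f41: {3e72993, 7726fbc, 99b7f41, fdf80e8}.
ff4a835 is not in that set, so it is not an ancestor of 99b7f41.

No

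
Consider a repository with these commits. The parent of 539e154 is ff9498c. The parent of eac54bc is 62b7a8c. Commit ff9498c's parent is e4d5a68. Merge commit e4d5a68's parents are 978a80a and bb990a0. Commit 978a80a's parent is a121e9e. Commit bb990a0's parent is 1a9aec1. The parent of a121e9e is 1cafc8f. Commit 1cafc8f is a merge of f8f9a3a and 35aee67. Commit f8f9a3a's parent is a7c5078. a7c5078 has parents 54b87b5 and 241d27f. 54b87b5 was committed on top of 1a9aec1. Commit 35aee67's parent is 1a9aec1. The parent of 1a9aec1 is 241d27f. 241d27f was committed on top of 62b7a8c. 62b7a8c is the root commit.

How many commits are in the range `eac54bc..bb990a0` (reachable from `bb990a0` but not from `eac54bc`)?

3

Reachable from bb990a0: {1a9aec1, 241d27f, 62b7a8c, bb990a0}.
Reachable from eac54bc: {62b7a8c, eac54bc}.
In bb990a0's history but not eac54bc's: {1a9aec1, 241d27f, bb990a0} — 3 commits.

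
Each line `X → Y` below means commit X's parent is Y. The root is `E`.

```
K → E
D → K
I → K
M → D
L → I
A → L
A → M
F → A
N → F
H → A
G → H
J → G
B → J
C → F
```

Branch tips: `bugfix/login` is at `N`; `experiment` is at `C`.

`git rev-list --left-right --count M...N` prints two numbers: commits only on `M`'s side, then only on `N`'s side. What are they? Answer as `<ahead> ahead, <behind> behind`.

0 ahead, 5 behind

Reachable from M: {D, E, K, M}.
Reachable from N: {A, D, E, F, I, K, L, M, N}.
Only in M's history (ahead): {} — 0.
Only in N's history (behind): {A, F, I, L, N} — 5.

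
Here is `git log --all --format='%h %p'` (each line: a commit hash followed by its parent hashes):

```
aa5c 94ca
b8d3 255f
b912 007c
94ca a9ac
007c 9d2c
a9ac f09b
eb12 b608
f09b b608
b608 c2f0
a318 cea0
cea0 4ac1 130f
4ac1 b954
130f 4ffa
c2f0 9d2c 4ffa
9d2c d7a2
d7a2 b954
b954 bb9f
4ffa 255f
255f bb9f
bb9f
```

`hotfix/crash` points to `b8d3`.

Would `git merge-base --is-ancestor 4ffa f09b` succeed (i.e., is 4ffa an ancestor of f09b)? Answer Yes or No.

Yes

Ancestors of f09b (commits reachable by following parents): {255f, 4ffa, 9d2c, b608, b954, bb9f, c2f0, d7a2, f09b}.
4ffa is in that set, so it is an ancestor of f09b.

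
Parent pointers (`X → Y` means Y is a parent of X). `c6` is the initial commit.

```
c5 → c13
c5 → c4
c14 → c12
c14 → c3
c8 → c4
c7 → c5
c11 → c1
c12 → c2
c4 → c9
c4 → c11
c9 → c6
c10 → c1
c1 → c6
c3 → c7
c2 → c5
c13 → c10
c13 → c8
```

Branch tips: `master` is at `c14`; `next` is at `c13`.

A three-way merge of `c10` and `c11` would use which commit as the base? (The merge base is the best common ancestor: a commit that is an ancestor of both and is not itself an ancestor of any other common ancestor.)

Ancestors of c10: {c1, c10, c6}.
Ancestors of c11: {c1, c11, c6}.
Common ancestors: {c1, c6}.
Among these, c1 is not an ancestor of any other common ancestor — it is the merge base.

c1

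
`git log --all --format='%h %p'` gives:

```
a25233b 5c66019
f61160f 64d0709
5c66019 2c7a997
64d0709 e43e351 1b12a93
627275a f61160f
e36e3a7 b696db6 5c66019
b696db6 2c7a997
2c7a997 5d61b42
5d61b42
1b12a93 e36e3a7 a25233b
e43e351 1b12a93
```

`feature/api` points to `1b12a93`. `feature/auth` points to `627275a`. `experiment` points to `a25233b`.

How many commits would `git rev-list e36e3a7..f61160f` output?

Reachable from f61160f: {1b12a93, 2c7a997, 5c66019, 5d61b42, 64d0709, a25233b, b696db6, e36e3a7, e43e351, f61160f}.
Reachable from e36e3a7: {2c7a997, 5c66019, 5d61b42, b696db6, e36e3a7}.
In f61160f's history but not e36e3a7's: {1b12a93, 64d0709, a25233b, e43e351, f61160f} — 5 commits.

5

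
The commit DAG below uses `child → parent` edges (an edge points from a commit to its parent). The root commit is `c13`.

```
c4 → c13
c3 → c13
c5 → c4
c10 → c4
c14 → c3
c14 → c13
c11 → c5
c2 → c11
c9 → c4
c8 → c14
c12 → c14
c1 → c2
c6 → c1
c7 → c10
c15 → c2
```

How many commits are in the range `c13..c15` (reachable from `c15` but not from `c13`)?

5

Reachable from c15: {c11, c13, c15, c2, c4, c5}.
Reachable from c13: {c13}.
In c15's history but not c13's: {c11, c15, c2, c4, c5} — 5 commits.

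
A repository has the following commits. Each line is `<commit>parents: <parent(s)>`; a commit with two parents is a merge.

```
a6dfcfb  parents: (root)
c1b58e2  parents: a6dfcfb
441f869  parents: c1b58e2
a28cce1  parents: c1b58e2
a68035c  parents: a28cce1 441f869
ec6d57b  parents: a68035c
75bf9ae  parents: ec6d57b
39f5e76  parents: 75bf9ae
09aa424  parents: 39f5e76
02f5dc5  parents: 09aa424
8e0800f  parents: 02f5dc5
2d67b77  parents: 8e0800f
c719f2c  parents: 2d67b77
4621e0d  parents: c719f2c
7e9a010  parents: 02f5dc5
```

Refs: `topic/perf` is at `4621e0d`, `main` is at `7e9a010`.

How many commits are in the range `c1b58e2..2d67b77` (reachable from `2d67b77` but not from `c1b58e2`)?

Reachable from 2d67b77: {02f5dc5, 09aa424, 2d67b77, 39f5e76, 441f869, 75bf9ae, 8e0800f, a28cce1, a68035c, a6dfcfb, c1b58e2, ec6d57b}.
Reachable from c1b58e2: {a6dfcfb, c1b58e2}.
In 2d67b77's history but not c1b58e2's: {02f5dc5, 09aa424, 2d67b77, 39f5e76, 441f869, 75bf9ae, 8e0800f, a28cce1, a68035c, ec6d57b} — 10 commits.

10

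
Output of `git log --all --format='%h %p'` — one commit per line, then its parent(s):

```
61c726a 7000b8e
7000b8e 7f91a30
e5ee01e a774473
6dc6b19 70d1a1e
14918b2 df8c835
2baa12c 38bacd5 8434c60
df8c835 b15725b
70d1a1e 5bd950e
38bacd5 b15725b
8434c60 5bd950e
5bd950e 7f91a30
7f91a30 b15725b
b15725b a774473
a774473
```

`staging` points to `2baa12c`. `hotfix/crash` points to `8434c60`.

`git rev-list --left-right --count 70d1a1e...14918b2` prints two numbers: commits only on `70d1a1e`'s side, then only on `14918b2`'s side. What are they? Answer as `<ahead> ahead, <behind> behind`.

3 ahead, 2 behind

Reachable from 70d1a1e: {5bd950e, 70d1a1e, 7f91a30, a774473, b15725b}.
Reachable from 14918b2: {14918b2, a774473, b15725b, df8c835}.
Only in 70d1a1e's history (ahead): {5bd950e, 70d1a1e, 7f91a30} — 3.
Only in 14918b2's history (behind): {14918b2, df8c835} — 2.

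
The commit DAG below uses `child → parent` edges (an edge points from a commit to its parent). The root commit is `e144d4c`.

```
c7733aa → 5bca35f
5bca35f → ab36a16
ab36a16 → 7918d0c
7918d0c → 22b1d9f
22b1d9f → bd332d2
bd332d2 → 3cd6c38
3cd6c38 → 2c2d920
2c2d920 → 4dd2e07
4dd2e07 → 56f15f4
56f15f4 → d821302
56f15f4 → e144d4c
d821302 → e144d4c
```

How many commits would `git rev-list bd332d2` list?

7

Walking parent pointers from bd332d2: reachable set = {2c2d920, 3cd6c38, 4dd2e07, 56f15f4, bd332d2, d821302, e144d4c}.
That is 7 commits.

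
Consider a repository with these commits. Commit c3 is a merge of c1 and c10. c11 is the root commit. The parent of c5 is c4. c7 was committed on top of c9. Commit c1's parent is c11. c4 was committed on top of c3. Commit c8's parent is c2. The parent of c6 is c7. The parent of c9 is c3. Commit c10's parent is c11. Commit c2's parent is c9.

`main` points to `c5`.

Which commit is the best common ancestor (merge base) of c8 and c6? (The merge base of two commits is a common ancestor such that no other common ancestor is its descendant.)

c9

Ancestors of c8: {c1, c10, c11, c2, c3, c8, c9}.
Ancestors of c6: {c1, c10, c11, c3, c6, c7, c9}.
Common ancestors: {c1, c10, c11, c3, c9}.
Among these, c9 is not an ancestor of any other common ancestor — it is the merge base.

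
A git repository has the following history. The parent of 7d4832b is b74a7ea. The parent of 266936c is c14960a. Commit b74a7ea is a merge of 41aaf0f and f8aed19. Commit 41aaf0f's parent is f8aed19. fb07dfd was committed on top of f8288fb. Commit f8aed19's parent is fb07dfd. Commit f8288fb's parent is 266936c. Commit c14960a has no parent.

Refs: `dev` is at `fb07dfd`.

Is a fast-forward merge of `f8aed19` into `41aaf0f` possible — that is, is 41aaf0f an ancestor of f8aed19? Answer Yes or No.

No

A fast-forward from 41aaf0f to f8aed19 is possible iff 41aaf0f is an ancestor of f8aed19.
Ancestors of f8aed19: {266936c, c14960a, f8288fb, f8aed19, fb07dfd}.
41aaf0f is not among them, so fast-forward is not possible.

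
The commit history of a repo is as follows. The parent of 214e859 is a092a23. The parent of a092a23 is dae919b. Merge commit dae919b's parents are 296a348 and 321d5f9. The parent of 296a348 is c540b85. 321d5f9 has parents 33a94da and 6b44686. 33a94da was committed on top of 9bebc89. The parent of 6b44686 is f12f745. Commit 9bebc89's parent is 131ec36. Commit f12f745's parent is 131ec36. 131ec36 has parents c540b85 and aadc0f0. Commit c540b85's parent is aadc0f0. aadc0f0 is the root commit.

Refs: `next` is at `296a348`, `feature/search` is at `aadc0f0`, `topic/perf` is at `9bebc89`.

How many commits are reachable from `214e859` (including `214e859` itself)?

12

Walking parent pointers from 214e859: reachable set = {131ec36, 214e859, 296a348, 321d5f9, 33a94da, 6b44686, 9bebc89, a092a23, aadc0f0, c540b85, dae919b, f12f745}.
That is 12 commits.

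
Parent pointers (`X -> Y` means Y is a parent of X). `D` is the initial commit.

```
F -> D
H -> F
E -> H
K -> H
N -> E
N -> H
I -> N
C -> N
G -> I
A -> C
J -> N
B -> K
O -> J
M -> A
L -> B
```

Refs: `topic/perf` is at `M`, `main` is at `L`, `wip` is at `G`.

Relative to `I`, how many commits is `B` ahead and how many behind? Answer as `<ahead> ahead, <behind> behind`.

2 ahead, 3 behind

Reachable from B: {B, D, F, H, K}.
Reachable from I: {D, E, F, H, I, N}.
Only in B's history (ahead): {B, K} — 2.
Only in I's history (behind): {E, I, N} — 3.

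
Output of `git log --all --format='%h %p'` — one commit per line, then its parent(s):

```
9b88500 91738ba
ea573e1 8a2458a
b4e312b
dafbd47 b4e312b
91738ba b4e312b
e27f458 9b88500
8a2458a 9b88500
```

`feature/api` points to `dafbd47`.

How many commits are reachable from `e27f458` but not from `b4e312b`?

3

Reachable from e27f458: {91738ba, 9b88500, b4e312b, e27f458}.
Reachable from b4e312b: {b4e312b}.
In e27f458's history but not b4e312b's: {91738ba, 9b88500, e27f458} — 3 commits.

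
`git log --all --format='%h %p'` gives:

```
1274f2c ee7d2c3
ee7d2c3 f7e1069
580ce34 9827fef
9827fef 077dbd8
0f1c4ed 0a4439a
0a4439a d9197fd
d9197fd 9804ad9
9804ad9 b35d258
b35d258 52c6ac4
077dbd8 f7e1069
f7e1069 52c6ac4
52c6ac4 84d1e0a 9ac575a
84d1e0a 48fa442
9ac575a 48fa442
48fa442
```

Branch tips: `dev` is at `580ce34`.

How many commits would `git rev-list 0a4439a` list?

Walking parent pointers from 0a4439a: reachable set = {0a4439a, 48fa442, 52c6ac4, 84d1e0a, 9804ad9, 9ac575a, b35d258, d9197fd}.
That is 8 commits.

8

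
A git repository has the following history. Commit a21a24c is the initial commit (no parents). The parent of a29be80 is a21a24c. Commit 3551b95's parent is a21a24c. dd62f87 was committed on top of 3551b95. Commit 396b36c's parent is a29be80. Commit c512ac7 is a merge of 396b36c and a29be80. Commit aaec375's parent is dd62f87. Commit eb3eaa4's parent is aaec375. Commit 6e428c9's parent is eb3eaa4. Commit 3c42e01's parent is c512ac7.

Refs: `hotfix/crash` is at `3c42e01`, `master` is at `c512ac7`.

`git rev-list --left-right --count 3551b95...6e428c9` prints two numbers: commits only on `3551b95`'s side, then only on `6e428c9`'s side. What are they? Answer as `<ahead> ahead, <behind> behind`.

0 ahead, 4 behind

Reachable from 3551b95: {3551b95, a21a24c}.
Reachable from 6e428c9: {3551b95, 6e428c9, a21a24c, aaec375, dd62f87, eb3eaa4}.
Only in 3551b95's history (ahead): {} — 0.
Only in 6e428c9's history (behind): {6e428c9, aaec375, dd62f87, eb3eaa4} — 4.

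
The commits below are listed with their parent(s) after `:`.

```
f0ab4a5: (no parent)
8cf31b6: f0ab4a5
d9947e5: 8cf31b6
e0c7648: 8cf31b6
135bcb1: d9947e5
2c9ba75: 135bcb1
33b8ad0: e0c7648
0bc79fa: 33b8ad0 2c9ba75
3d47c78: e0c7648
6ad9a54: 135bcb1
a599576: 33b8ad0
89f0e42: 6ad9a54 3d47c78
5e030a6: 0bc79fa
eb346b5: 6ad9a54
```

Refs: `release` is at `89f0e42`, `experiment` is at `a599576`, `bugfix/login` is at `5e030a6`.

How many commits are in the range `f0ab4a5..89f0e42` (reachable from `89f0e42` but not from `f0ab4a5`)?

7

Reachable from 89f0e42: {135bcb1, 3d47c78, 6ad9a54, 89f0e42, 8cf31b6, d9947e5, e0c7648, f0ab4a5}.
Reachable from f0ab4a5: {f0ab4a5}.
In 89f0e42's history but not f0ab4a5's: {135bcb1, 3d47c78, 6ad9a54, 89f0e42, 8cf31b6, d9947e5, e0c7648} — 7 commits.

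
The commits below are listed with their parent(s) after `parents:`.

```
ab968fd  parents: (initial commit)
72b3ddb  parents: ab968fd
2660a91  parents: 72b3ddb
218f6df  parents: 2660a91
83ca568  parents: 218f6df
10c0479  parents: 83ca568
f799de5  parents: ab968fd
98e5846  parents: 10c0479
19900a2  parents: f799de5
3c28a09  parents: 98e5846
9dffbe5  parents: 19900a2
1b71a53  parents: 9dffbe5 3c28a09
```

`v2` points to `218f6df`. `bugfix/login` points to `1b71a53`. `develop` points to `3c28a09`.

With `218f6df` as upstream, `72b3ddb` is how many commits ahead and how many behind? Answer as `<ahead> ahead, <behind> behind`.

Reachable from 72b3ddb: {72b3ddb, ab968fd}.
Reachable from 218f6df: {218f6df, 2660a91, 72b3ddb, ab968fd}.
Only in 72b3ddb's history (ahead): {} — 0.
Only in 218f6df's history (behind): {218f6df, 2660a91} — 2.

0 ahead, 2 behind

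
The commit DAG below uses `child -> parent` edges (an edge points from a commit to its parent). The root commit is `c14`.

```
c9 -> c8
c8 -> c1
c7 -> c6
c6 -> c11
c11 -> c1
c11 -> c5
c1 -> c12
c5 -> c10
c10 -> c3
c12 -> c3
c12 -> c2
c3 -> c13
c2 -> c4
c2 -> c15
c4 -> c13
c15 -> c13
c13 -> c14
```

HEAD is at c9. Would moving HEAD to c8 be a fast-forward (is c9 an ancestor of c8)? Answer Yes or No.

No

A fast-forward from c9 to c8 is possible iff c9 is an ancestor of c8.
Ancestors of c8: {c1, c12, c13, c14, c15, c2, c3, c4, c8}.
c9 is not among them, so fast-forward is not possible.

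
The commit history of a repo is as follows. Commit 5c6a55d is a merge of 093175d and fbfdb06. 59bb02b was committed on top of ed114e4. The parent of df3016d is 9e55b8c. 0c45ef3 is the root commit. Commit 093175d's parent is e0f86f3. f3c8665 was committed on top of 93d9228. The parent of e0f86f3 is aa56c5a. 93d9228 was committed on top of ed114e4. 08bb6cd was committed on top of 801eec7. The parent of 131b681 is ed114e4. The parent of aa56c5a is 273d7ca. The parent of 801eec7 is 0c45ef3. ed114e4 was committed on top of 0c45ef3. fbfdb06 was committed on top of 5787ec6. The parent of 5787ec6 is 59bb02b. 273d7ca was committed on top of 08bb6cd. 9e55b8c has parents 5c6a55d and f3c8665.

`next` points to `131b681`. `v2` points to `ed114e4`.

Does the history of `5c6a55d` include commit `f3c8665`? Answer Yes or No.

Ancestors of 5c6a55d: {08bb6cd, 093175d, 0c45ef3, 273d7ca, 5787ec6, 59bb02b, 5c6a55d, 801eec7, aa56c5a, e0f86f3, ed114e4, fbfdb06}.
f3c8665 is not in that set, so it is not an ancestor of 5c6a55d.

No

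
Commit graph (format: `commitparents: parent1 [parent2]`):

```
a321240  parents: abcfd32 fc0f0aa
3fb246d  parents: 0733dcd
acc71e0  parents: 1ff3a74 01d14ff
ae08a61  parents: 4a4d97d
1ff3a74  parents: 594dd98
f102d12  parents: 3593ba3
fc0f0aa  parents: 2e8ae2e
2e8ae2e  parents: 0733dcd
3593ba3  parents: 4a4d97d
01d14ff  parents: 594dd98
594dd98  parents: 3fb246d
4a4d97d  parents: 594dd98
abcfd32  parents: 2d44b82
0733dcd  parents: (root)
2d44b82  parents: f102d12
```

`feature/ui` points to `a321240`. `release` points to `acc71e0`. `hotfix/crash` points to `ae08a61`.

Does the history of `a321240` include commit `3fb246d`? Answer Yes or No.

Ancestors of a321240 (commits reachable by following parents): {0733dcd, 2d44b82, 2e8ae2e, 3593ba3, 3fb246d, 4a4d97d, 594dd98, a321240, abcfd32, f102d12, fc0f0aa}.
3fb246d is in that set, so it is an ancestor of a321240.

Yes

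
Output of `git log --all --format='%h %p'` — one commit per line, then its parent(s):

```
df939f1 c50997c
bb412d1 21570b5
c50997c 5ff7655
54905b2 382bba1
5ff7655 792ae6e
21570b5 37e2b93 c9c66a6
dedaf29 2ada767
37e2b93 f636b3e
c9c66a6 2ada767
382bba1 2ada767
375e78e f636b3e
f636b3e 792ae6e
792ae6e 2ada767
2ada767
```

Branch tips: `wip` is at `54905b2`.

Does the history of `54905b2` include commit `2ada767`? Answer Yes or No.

Ancestors of 54905b2 (commits reachable by following parents): {2ada767, 382bba1, 54905b2}.
2ada767 is in that set, so it is an ancestor of 54905b2.

Yes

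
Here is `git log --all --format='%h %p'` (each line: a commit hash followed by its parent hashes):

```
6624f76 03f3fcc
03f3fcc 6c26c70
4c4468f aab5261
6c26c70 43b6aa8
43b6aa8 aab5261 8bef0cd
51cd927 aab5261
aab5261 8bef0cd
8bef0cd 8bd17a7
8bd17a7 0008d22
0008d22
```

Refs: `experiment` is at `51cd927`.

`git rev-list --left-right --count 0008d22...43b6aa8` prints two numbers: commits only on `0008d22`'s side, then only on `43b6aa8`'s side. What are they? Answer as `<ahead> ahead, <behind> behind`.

Reachable from 0008d22: {0008d22}.
Reachable from 43b6aa8: {0008d22, 43b6aa8, 8bd17a7, 8bef0cd, aab5261}.
Only in 0008d22's history (ahead): {} — 0.
Only in 43b6aa8's history (behind): {43b6aa8, 8bd17a7, 8bef0cd, aab5261} — 4.

0 ahead, 4 behind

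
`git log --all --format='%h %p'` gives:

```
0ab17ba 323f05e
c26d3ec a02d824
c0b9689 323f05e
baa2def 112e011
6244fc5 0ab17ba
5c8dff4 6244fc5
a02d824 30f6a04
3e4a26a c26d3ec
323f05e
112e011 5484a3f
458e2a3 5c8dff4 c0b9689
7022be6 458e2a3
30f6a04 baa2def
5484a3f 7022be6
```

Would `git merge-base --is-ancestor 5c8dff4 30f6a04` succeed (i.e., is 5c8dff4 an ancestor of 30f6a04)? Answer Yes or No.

Yes

Ancestors of 30f6a04 (commits reachable by following parents): {0ab17ba, 112e011, 30f6a04, 323f05e, 458e2a3, 5484a3f, 5c8dff4, 6244fc5, 7022be6, baa2def, c0b9689}.
5c8dff4 is in that set, so it is an ancestor of 30f6a04.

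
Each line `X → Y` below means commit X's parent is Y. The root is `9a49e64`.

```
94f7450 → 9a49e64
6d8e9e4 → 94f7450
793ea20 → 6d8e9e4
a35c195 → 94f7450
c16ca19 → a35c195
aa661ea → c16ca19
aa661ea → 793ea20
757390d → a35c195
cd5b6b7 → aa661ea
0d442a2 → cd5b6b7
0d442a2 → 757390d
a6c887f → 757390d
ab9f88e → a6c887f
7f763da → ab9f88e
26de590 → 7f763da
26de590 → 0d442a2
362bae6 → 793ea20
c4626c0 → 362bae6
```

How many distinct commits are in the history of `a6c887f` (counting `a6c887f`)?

5

Walking parent pointers from a6c887f: reachable set = {757390d, 94f7450, 9a49e64, a35c195, a6c887f}.
That is 5 commits.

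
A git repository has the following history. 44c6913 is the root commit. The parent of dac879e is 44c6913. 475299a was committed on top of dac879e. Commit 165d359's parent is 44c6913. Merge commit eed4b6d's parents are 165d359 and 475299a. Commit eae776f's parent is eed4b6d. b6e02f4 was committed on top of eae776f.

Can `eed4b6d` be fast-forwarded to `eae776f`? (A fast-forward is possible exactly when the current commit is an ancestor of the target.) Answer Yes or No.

Yes

A fast-forward from eed4b6d to eae776f is possible iff eed4b6d is an ancestor of eae776f.
Ancestors of eae776f: {165d359, 44c6913, 475299a, dac879e, eae776f, eed4b6d}.
eed4b6d is among them, so fast-forward is possible.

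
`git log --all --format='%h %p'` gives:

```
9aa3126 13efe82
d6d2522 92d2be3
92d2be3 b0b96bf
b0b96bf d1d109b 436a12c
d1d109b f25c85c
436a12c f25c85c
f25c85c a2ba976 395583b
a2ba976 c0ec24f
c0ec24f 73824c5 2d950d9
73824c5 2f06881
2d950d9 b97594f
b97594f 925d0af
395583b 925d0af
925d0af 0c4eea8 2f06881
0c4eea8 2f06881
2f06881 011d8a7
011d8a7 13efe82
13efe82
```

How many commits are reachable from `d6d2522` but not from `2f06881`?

14

Reachable from d6d2522: {011d8a7, 0c4eea8, 13efe82, 2d950d9, 2f06881, 395583b, 436a12c, 73824c5, 925d0af, 92d2be3, a2ba976, b0b96bf, b97594f, c0ec24f, d1d109b, d6d2522, f25c85c}.
Reachable from 2f06881: {011d8a7, 13efe82, 2f06881}.
In d6d2522's history but not 2f06881's: {0c4eea8, 2d950d9, 395583b, 436a12c, 73824c5, 925d0af, 92d2be3, a2ba976, b0b96bf, b97594f, c0ec24f, d1d109b, d6d2522, f25c85c} — 14 commits.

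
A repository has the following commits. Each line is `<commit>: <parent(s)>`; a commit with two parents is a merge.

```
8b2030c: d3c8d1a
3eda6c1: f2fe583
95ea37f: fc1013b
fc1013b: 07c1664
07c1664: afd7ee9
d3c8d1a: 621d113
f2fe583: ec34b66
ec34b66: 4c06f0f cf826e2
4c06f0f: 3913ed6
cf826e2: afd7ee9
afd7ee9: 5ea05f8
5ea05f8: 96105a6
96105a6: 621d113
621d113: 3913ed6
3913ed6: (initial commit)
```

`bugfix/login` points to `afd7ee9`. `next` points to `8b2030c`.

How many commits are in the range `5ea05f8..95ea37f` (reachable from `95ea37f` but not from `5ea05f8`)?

4

Reachable from 95ea37f: {07c1664, 3913ed6, 5ea05f8, 621d113, 95ea37f, 96105a6, afd7ee9, fc1013b}.
Reachable from 5ea05f8: {3913ed6, 5ea05f8, 621d113, 96105a6}.
In 95ea37f's history but not 5ea05f8's: {07c1664, 95ea37f, afd7ee9, fc1013b} — 4 commits.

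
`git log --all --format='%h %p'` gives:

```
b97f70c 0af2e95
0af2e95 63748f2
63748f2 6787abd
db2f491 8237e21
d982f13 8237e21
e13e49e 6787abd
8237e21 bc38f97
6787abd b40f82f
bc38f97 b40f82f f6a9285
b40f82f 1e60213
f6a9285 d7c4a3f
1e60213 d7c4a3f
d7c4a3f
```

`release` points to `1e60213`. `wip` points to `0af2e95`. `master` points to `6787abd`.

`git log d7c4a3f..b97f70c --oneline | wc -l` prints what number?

6

Reachable from b97f70c: {0af2e95, 1e60213, 63748f2, 6787abd, b40f82f, b97f70c, d7c4a3f}.
Reachable from d7c4a3f: {d7c4a3f}.
In b97f70c's history but not d7c4a3f's: {0af2e95, 1e60213, 63748f2, 6787abd, b40f82f, b97f70c} — 6 commits.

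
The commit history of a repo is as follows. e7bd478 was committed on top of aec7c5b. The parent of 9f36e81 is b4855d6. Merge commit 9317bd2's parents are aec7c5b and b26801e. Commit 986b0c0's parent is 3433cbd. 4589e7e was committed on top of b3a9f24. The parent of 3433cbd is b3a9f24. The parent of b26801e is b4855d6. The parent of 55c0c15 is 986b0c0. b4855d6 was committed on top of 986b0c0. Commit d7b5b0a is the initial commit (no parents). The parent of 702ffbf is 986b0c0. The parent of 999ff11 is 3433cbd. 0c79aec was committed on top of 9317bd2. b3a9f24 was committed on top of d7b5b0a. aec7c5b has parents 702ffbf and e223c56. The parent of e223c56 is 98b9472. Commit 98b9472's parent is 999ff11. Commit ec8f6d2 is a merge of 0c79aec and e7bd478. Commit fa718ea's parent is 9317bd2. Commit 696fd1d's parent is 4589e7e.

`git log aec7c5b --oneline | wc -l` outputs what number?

9

Walking parent pointers from aec7c5b: reachable set = {3433cbd, 702ffbf, 986b0c0, 98b9472, 999ff11, aec7c5b, b3a9f24, d7b5b0a, e223c56}.
That is 9 commits.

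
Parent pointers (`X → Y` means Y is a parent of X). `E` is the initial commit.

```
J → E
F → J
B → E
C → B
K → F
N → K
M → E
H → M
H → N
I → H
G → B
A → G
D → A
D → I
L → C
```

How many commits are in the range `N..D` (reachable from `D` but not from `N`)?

7

Reachable from D: {A, B, D, E, F, G, H, I, J, K, M, N}.
Reachable from N: {E, F, J, K, N}.
In D's history but not N's: {A, B, D, G, H, I, M} — 7 commits.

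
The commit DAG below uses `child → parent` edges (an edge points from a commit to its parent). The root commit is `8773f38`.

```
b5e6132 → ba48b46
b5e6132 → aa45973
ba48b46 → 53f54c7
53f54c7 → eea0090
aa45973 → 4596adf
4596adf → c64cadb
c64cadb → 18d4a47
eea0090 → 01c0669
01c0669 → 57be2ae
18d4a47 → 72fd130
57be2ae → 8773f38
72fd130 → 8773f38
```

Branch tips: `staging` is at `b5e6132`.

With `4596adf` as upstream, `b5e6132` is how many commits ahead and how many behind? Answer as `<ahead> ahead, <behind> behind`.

Reachable from b5e6132: {01c0669, 18d4a47, 4596adf, 53f54c7, 57be2ae, 72fd130, 8773f38, aa45973, b5e6132, ba48b46, c64cadb, eea0090}.
Reachable from 4596adf: {18d4a47, 4596adf, 72fd130, 8773f38, c64cadb}.
Only in b5e6132's history (ahead): {01c0669, 53f54c7, 57be2ae, aa45973, b5e6132, ba48b46, eea0090} — 7.
Only in 4596adf's history (behind): {} — 0.

7 ahead, 0 behind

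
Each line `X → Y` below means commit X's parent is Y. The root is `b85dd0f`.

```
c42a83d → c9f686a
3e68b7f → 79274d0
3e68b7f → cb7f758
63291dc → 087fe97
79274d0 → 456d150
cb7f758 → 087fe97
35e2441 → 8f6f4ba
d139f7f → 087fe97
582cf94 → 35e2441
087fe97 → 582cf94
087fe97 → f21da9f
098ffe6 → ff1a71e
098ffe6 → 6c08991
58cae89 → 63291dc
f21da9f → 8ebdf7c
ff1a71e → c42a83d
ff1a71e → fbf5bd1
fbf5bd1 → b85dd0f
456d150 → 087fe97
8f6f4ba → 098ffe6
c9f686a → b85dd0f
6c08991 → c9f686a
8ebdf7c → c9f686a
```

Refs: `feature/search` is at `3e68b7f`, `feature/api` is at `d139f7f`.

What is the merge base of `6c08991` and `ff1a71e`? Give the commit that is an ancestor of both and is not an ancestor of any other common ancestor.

c9f686a

Ancestors of 6c08991: {6c08991, b85dd0f, c9f686a}.
Ancestors of ff1a71e: {b85dd0f, c42a83d, c9f686a, fbf5bd1, ff1a71e}.
Common ancestors: {b85dd0f, c9f686a}.
Among these, c9f686a is not an ancestor of any other common ancestor — it is the merge base.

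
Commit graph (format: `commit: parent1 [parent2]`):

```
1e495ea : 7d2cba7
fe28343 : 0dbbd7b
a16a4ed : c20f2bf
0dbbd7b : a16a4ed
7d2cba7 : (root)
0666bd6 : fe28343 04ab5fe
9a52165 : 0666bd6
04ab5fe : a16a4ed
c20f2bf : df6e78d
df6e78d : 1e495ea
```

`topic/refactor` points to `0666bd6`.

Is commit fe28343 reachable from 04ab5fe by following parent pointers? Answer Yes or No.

Ancestors of 04ab5fe: {04ab5fe, 1e495ea, 7d2cba7, a16a4ed, c20f2bf, df6e78d}.
fe28343 is not in that set, so it is not an ancestor of 04ab5fe.

No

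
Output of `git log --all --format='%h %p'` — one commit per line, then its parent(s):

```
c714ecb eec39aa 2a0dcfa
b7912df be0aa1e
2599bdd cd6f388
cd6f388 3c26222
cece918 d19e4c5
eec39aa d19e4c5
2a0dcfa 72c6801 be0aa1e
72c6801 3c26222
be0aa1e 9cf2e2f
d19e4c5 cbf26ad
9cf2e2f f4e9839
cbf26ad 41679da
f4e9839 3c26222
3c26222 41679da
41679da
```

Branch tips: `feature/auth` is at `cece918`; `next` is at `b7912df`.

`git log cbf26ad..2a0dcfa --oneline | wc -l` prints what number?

6

Reachable from 2a0dcfa: {2a0dcfa, 3c26222, 41679da, 72c6801, 9cf2e2f, be0aa1e, f4e9839}.
Reachable from cbf26ad: {41679da, cbf26ad}.
In 2a0dcfa's history but not cbf26ad's: {2a0dcfa, 3c26222, 72c6801, 9cf2e2f, be0aa1e, f4e9839} — 6 commits.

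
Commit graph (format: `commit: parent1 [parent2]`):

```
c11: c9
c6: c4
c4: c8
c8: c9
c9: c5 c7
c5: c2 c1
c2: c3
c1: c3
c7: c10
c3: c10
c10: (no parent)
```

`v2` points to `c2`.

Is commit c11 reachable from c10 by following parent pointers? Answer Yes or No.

No

Ancestors of c10: {c10}.
c11 is not in that set, so it is not an ancestor of c10.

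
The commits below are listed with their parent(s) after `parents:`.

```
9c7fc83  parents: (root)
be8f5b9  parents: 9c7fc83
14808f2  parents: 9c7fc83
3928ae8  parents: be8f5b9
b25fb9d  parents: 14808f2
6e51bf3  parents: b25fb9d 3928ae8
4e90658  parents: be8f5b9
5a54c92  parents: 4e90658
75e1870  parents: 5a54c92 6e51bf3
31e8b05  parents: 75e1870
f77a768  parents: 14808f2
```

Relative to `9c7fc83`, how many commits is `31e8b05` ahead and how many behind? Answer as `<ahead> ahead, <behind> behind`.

Reachable from 31e8b05: {14808f2, 31e8b05, 3928ae8, 4e90658, 5a54c92, 6e51bf3, 75e1870, 9c7fc83, b25fb9d, be8f5b9}.
Reachable from 9c7fc83: {9c7fc83}.
Only in 31e8b05's history (ahead): {14808f2, 31e8b05, 3928ae8, 4e90658, 5a54c92, 6e51bf3, 75e1870, b25fb9d, be8f5b9} — 9.
Only in 9c7fc83's history (behind): {} — 0.

9 ahead, 0 behind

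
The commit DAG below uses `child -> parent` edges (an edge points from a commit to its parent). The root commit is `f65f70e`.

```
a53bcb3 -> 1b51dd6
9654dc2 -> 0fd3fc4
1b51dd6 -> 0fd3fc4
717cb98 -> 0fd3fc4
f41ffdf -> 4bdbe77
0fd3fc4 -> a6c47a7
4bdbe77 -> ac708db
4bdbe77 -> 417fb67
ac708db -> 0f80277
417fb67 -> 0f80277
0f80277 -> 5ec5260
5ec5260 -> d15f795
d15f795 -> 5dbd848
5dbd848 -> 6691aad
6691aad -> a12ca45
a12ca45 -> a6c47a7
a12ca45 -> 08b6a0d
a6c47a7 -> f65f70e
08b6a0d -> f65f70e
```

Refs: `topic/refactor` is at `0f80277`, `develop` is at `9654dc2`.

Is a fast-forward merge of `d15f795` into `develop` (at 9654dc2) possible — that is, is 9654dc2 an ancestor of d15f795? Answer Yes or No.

A fast-forward from 9654dc2 to d15f795 is possible iff 9654dc2 is an ancestor of d15f795.
Ancestors of d15f795: {08b6a0d, 5dbd848, 6691aad, a12ca45, a6c47a7, d15f795, f65f70e}.
9654dc2 is not among them, so fast-forward is not possible.

No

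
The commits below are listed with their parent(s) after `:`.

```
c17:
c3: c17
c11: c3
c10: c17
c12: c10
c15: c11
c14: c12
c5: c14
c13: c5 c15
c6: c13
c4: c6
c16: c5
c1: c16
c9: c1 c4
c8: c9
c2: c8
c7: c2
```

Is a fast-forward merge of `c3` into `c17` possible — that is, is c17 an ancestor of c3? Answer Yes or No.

A fast-forward from c17 to c3 is possible iff c17 is an ancestor of c3.
Ancestors of c3: {c17, c3}.
c17 is among them, so fast-forward is possible.

Yes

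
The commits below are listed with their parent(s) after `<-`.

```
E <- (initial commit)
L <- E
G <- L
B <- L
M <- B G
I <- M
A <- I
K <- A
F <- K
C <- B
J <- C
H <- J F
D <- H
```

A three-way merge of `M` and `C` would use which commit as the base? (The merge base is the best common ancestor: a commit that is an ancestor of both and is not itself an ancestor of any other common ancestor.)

Ancestors of M: {B, E, G, L, M}.
Ancestors of C: {B, C, E, L}.
Common ancestors: {B, E, L}.
Among these, B is not an ancestor of any other common ancestor — it is the merge base.

B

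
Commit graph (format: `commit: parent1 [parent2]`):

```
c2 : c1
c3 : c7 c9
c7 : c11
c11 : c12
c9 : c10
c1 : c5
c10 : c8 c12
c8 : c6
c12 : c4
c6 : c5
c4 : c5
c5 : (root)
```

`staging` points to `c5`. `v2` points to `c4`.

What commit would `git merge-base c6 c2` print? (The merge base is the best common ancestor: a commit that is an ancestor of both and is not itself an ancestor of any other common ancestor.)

c5

Ancestors of c6: {c5, c6}.
Ancestors of c2: {c1, c2, c5}.
Common ancestors: {c5}.
The only common ancestor is c5, so it is the merge base.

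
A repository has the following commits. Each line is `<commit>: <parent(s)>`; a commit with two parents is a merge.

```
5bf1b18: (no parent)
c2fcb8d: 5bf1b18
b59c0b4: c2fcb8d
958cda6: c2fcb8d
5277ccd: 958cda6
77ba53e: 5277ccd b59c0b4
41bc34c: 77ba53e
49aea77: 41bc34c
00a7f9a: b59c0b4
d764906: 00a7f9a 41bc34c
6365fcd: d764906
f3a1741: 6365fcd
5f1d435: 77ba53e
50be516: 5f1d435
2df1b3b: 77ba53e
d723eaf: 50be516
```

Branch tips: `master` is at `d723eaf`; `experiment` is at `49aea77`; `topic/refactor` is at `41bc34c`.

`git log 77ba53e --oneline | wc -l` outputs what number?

6

Walking parent pointers from 77ba53e: reachable set = {5277ccd, 5bf1b18, 77ba53e, 958cda6, b59c0b4, c2fcb8d}.
That is 6 commits.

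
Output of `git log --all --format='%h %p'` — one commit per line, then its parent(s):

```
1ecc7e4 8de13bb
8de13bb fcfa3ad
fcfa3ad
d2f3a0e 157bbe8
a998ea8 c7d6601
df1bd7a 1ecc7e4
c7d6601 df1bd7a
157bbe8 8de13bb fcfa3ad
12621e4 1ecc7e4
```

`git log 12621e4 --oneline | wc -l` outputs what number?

Walking parent pointers from 12621e4: reachable set = {12621e4, 1ecc7e4, 8de13bb, fcfa3ad}.
That is 4 commits.

4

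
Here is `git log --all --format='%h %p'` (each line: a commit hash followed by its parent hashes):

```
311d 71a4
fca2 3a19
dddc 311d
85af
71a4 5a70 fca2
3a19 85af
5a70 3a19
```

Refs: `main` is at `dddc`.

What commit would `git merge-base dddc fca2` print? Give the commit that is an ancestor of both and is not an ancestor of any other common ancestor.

Ancestors of dddc: {311d, 3a19, 5a70, 71a4, 85af, dddc, fca2}.
Ancestors of fca2: {3a19, 85af, fca2}.
Common ancestors: {3a19, 85af, fca2}.
Among these, fca2 is not an ancestor of any other common ancestor — it is the merge base.

fca2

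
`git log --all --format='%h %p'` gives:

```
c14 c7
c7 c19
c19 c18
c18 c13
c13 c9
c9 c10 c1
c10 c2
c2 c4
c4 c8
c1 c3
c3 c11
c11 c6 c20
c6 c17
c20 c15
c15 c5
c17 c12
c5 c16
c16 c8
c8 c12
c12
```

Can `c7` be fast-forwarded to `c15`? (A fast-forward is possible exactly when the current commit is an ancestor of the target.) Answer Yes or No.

No

A fast-forward from c7 to c15 is possible iff c7 is an ancestor of c15.
Ancestors of c15: {c12, c15, c16, c5, c8}.
c7 is not among them, so fast-forward is not possible.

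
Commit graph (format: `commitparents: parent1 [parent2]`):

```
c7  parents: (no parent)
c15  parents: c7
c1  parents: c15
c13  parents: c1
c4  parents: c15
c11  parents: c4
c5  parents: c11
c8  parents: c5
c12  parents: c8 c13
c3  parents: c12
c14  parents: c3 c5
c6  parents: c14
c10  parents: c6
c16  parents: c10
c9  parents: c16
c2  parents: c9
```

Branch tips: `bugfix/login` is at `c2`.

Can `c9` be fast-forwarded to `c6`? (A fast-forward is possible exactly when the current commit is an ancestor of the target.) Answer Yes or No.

No

A fast-forward from c9 to c6 is possible iff c9 is an ancestor of c6.
Ancestors of c6: {c1, c11, c12, c13, c14, c15, c3, c4, c5, c6, c7, c8}.
c9 is not among them, so fast-forward is not possible.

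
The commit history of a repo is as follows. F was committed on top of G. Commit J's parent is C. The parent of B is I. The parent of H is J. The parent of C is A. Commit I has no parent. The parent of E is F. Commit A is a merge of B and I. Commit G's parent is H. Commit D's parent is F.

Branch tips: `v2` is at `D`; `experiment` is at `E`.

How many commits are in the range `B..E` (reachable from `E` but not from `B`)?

Reachable from E: {A, B, C, E, F, G, H, I, J}.
Reachable from B: {B, I}.
In E's history but not B's: {A, C, E, F, G, H, J} — 7 commits.

7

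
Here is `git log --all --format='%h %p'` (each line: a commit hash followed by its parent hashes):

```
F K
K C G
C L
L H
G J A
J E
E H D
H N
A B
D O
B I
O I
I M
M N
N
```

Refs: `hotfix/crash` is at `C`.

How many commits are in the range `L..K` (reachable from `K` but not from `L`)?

Reachable from K: {A, B, C, D, E, G, H, I, J, K, L, M, N, O}.
Reachable from L: {H, L, N}.
In K's history but not L's: {A, B, C, D, E, G, I, J, K, M, O} — 11 commits.

11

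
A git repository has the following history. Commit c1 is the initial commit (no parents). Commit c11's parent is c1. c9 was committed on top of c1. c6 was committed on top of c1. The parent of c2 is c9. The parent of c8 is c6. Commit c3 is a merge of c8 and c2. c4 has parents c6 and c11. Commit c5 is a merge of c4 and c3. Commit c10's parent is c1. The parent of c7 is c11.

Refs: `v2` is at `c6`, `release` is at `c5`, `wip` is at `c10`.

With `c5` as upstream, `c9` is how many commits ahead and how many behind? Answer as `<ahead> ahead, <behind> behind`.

0 ahead, 7 behind

Reachable from c9: {c1, c9}.
Reachable from c5: {c1, c11, c2, c3, c4, c5, c6, c8, c9}.
Only in c9's history (ahead): {} — 0.
Only in c5's history (behind): {c11, c2, c3, c4, c5, c6, c8} — 7.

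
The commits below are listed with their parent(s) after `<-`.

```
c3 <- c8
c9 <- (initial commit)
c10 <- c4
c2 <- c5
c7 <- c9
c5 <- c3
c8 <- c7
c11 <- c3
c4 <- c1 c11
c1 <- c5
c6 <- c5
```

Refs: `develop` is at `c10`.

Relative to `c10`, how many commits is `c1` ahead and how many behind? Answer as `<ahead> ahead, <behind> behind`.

Reachable from c1: {c1, c3, c5, c7, c8, c9}.
Reachable from c10: {c1, c10, c11, c3, c4, c5, c7, c8, c9}.
Only in c1's history (ahead): {} — 0.
Only in c10's history (behind): {c10, c11, c4} — 3.

0 ahead, 3 behind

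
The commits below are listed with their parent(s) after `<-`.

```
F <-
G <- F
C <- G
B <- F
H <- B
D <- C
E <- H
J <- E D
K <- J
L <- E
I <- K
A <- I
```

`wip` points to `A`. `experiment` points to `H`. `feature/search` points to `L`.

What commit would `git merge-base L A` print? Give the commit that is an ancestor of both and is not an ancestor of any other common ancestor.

E

Ancestors of L: {B, E, F, H, L}.
Ancestors of A: {A, B, C, D, E, F, G, H, I, J, K}.
Common ancestors: {B, E, F, H}.
Among these, E is not an ancestor of any other common ancestor — it is the merge base.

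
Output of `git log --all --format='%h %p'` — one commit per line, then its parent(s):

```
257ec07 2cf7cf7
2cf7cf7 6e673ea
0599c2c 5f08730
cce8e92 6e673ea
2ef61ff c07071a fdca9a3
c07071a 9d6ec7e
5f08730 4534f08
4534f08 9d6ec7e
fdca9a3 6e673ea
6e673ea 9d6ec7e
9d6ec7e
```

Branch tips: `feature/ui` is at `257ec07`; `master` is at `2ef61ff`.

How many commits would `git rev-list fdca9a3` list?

3

Walking parent pointers from fdca9a3: reachable set = {6e673ea, 9d6ec7e, fdca9a3}.
That is 3 commits.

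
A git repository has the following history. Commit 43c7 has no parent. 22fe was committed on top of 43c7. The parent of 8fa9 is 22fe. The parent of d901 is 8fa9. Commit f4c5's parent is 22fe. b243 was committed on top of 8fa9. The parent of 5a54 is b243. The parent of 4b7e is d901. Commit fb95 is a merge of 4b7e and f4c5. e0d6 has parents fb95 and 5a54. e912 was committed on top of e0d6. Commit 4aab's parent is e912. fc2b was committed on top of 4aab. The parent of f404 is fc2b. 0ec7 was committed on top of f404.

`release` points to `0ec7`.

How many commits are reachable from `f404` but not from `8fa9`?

Reachable from f404: {22fe, 43c7, 4aab, 4b7e, 5a54, 8fa9, b243, d901, e0d6, e912, f404, f4c5, fb95, fc2b}.
Reachable from 8fa9: {22fe, 43c7, 8fa9}.
In f404's history but not 8fa9's: {4aab, 4b7e, 5a54, b243, d901, e0d6, e912, f404, f4c5, fb95, fc2b} — 11 commits.

11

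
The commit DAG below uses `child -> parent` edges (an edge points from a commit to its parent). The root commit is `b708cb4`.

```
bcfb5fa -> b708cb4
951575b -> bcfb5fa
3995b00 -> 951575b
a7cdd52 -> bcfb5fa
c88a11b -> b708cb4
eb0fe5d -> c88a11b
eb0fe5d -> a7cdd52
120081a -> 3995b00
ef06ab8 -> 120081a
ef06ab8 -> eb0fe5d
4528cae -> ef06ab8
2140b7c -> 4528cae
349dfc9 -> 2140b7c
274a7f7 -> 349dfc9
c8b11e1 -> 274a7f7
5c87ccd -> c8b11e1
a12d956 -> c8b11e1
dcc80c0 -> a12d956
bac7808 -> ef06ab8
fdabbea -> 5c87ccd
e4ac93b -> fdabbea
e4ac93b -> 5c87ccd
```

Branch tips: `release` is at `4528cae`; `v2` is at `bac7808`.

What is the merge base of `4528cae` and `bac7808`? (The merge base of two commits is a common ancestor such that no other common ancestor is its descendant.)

Ancestors of 4528cae: {120081a, 3995b00, 4528cae, 951575b, a7cdd52, b708cb4, bcfb5fa, c88a11b, eb0fe5d, ef06ab8}.
Ancestors of bac7808: {120081a, 3995b00, 951575b, a7cdd52, b708cb4, bac7808, bcfb5fa, c88a11b, eb0fe5d, ef06ab8}.
Common ancestors: {120081a, 3995b00, 951575b, a7cdd52, b708cb4, bcfb5fa, c88a11b, eb0fe5d, ef06ab8}.
Among these, ef06ab8 is not an ancestor of any other common ancestor — it is the merge base.

ef06ab8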